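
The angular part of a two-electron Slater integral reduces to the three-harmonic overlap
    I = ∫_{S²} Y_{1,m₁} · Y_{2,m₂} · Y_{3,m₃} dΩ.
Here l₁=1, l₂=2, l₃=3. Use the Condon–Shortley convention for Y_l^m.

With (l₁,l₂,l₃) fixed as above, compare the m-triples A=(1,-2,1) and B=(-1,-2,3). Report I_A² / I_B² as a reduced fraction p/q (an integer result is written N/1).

Same 1,2,3: normalisation and zero-m 3j drop out of the ratio.
A: Δ: 0! 2! 4! / 7! → 1/105; sum: t=0:+1/48 = 1/48; 3j²(1 2 3; 1 -2 1) = Δ·Π!·Σ² = 1/105  (sign +1)
B: Δ: 0! 2! 4! / 7! → 1/105; sum: t=0:+1/48 = 1/48; 3j²(1 2 3; -1 -2 3) = Δ·Π!·Σ² = 1/7  (sign +1)
I_A²/I_B² = (1/105)/(1/7) = 1/15

1/15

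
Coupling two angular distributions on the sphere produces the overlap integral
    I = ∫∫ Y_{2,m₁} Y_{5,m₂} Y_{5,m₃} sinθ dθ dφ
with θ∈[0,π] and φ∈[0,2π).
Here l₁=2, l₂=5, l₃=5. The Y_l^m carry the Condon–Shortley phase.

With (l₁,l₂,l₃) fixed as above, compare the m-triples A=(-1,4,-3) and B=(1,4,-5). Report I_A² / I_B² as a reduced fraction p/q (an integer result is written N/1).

49/45

Shared (l₁,l₂,l₃)=(2,5,5): N and (l;000)² cancel in I_A²/I_B².
A: Δ = 2!·2!·8!/13! = 1/38610; Racah Σ t=1..2: t=1:−1/80640 t=2:+1/10080 = 1/11520; ⇒ 3j(2 5 5; -1 4 -3)² = 49/1430, sgn +1
B: Δ = 2!·2!·8!/13! = 1/38610; Racah Σ t=1..1: t=1:−1/80640 = -1/80640; ⇒ 3j(2 5 5; 1 4 -5)² = 9/286, sgn -1
I_A²/I_B² = (49/1430)/(9/286) = 49/45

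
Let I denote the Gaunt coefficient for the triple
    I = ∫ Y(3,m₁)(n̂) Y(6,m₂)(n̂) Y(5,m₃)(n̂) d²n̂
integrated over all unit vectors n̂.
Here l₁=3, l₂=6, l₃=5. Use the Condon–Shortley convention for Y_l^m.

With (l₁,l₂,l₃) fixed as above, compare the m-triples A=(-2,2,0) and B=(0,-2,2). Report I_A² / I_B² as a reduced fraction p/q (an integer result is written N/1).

l's match ⇒ only the (l;m) 3-j factors differ between A and B.
A: triangle coeff Δ(3,6,5) = 1/675675; Σ_t [3,4]: t=3:−1/8640 t=4:+1/13824 = -1/23040; (3j)²=2/429 [(3 6 5; -2 2 0)], sign=+1
B: triangle coeff Δ(3,6,5) = 1/675675; Σ_t [1,3]: t=1:−1/8640 t=2:+1/5760 t=3:−1/60480 = 1/24192; (3j)²=8/3003 [(3 6 5; 0 -2 2)], sign=-1
I_A²/I_B² = (2/429)/(8/3003) = 7/4

7/4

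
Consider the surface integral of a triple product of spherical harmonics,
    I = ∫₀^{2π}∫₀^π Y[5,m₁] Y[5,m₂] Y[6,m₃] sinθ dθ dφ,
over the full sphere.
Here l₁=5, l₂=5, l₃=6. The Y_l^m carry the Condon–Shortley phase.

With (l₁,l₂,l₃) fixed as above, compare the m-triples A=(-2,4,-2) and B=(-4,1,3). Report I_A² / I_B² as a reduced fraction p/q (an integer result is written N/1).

28/1

Shared (l₁,l₂,l₃)=(5,5,6): N and (l;000)² cancel in I_A²/I_B².
A: Δ = 4!·6!·6!/17! = 1/28588560; Racah Σ t=3..4: t=3:−1/207360 t=4:+1/103680 = 1/207360; ⇒ 3j(5 5 6; -2 4 -2)² = 21/2431, sgn +1
B: Δ = 4!·6!·6!/17! = 1/28588560; Racah Σ t=3..4: t=3:−1/155520 t=4:+1/138240 = 1/1244160; ⇒ 3j(5 5 6; -4 1 3)² = 3/9724, sgn -1
I_A²/I_B² = (21/2431)/(3/9724) = 28/1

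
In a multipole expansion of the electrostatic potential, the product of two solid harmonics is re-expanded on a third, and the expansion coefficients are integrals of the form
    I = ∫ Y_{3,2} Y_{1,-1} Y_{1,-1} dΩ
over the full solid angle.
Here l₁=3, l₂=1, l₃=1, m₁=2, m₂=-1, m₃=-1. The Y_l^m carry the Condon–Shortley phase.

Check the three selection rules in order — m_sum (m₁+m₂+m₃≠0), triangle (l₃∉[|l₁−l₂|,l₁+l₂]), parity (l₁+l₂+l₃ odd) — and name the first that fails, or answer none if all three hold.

m₁+m₂+m₃ = 2 − 1 − 1 = 0  ✓
triangle: |3−1|=2 ≤ l₃=1 ≤ 3+1=4  ✗
parity: l₁+l₂+l₃ = 5 is odd

triangle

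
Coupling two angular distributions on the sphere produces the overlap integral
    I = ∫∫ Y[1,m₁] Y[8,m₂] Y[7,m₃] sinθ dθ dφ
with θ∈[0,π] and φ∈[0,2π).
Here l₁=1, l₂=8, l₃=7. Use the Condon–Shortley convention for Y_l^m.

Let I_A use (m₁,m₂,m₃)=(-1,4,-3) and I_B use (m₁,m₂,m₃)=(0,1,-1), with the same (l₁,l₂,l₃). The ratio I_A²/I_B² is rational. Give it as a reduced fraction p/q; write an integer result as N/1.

22/21

Shared (l₁,l₂,l₃)=(1,8,7): N and (l;000)² cancel in I_A²/I_B².
A: Δ = 2!·0!·14!/17! = 1/2040; Racah Σ t=2..2: t=2:+1/174182400 = 1/174182400; ⇒ 3j(1 8 7; -1 4 -3)² = 11/340, sgn +1
B: Δ = 2!·0!·14!/17! = 1/2040; Racah Σ t=1..1: t=1:−1/29030400 = -1/29030400; ⇒ 3j(1 8 7; 0 1 -1)² = 21/680, sgn -1
I_A²/I_B² = (11/340)/(21/680) = 22/21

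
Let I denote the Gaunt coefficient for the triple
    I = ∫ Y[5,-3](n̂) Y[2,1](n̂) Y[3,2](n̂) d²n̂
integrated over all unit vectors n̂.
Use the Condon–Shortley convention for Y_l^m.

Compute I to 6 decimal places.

Rules hold: Σm=0, L=10 even, 3≤3≤7.
N = 11·5·7 = 385
Δ = 4!·6!·0!/11! = 1/2310
Racah Σ t=2..2: t=2:+1/144 = 1/144
⇒ 3j(5 2 3; 0 0 0)² = 10/231, sgn -1
Racah Σ t=3..3: t=3:−1/720 = -1/720
⇒ 3j(5 2 3; -3 1 2)² = 8/165, sgn +1
4πI² = N·(3j₀)²·(3jₘ)² = 80/99
I = -1·√(0.808081/4π) = -0.25358436

-0.253584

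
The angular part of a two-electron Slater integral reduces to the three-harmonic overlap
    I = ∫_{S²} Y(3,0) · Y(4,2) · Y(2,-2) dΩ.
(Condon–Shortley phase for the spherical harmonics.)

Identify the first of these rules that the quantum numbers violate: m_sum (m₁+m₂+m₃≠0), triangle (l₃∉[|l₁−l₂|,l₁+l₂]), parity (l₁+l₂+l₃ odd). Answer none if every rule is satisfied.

parity

azimuthal sum: 0 + 2 − 2 = 0  ✓
1 ≤ 2 ≤ 7 (triangle on l)  ✓
L = 3 + 4 + 2 = 9 (odd)  ✗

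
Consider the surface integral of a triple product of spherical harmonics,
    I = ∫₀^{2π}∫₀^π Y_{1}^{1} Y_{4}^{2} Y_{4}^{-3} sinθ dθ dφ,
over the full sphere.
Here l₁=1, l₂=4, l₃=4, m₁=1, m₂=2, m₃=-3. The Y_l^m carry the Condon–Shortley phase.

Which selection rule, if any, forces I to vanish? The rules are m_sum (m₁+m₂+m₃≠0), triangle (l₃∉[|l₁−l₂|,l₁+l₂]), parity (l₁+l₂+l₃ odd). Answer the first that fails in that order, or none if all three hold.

parity

Σmᵢ = 0  ✓
l₃∈[|l₁−l₂|,l₁+l₂]=[3,5], have l₃=4  ✓
Σlᵢ = 9 ⇒ odd  ✗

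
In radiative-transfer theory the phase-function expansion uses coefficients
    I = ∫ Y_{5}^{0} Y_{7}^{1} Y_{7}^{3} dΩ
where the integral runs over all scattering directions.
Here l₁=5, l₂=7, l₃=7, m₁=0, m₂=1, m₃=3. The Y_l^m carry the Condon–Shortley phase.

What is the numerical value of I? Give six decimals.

m-sum = 0 + 1 + 3 = 4 ≠ 0 ⇒ I = 0

0.000000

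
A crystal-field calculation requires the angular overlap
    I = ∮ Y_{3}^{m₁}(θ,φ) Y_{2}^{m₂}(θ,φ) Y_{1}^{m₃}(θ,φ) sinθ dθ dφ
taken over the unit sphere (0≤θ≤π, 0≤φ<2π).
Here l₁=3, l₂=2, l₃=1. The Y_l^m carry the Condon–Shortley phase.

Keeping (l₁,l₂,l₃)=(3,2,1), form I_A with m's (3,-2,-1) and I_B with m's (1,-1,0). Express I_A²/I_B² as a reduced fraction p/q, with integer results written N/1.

15/8

Same 3,2,1: normalisation and zero-m 3j drop out of the ratio.
A: Δ: 4! 2! 0! / 7! → 1/105; sum: t=0:+1/48 = 1/48; 3j²(3 2 1; 3 -2 -1) = Δ·Π!·Σ² = 1/7  (sign +1)
B: Δ: 4! 2! 0! / 7! → 1/105; sum: t=1:−1/6 = -1/6; 3j²(3 2 1; 1 -1 0) = Δ·Π!·Σ² = 8/105  (sign +1)
I_A²/I_B² = (1/7)/(8/105) = 15/8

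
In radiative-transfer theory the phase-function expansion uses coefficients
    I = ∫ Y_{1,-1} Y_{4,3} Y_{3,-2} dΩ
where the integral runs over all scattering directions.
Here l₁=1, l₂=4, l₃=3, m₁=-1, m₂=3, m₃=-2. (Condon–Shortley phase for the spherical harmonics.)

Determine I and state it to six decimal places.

Checks pass: Σm=0; 8 even; l₃=3∈[3,5].
(2·1+1)(2·4+1)(2·3+1) = 189
Δ: 2! 0! 6! / 9! → 1/252
sum: t=1:−1/36 = -1/36
3j²(1 4 3; 0 0 0) = Δ·Π!·Σ² = 4/63  (sign +1)
sum: t=2:+1/240 = 1/240
3j²(1 4 3; -1 3 -2) = Δ·Π!·Σ² = 1/12  (sign -1)
combine: 4πI² = 189·4/63·1/12 = 1/1
take √, sign -1: I = -0.28209479

-0.282095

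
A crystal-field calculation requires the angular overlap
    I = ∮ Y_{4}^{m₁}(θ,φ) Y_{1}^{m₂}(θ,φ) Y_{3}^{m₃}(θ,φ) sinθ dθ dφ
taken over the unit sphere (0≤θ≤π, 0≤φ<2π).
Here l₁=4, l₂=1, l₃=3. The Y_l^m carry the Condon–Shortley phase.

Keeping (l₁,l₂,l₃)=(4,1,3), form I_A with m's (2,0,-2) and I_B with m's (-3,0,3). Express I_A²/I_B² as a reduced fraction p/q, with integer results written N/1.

12/7

Same 4,1,3: normalisation and zero-m 3j drop out of the ratio.
A: Δ: 2! 6! 0! / 9! → 1/252; sum: t=1:−1/120 = -1/120; 3j²(4 1 3; 2 0 -2) = Δ·Π!·Σ² = 1/21  (sign +1)
B: Δ: 2! 6! 0! / 9! → 1/252; sum: t=1:−1/720 = -1/720; 3j²(4 1 3; -3 0 3) = Δ·Π!·Σ² = 1/36  (sign -1)
I_A²/I_B² = (1/21)/(1/36) = 12/7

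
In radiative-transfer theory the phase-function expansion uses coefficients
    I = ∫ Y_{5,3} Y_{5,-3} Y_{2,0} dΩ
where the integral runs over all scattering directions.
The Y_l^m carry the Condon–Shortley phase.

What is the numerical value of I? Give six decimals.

-0.016174

Rules hold: Σm=0, L=12 even, 0≤2≤10.
N = 11·11·5 = 605
Δ = 8!·2!·2!/13! = 1/38610
Racah Σ t=3..5: t=3:−1/2880 t=4:+1/576 t=5:−1/2880 = 1/960
⇒ 3j(5 5 2; 0 0 0)² = 10/429, sgn +1
Racah Σ t=0..2: t=0:+1/161280 t=1:−1/5040 t=2:+1/5760 = -1/53760
⇒ 3j(5 5 2; 3 -3 0)² = 1/4290, sgn -1
4πI² = N·(3j₀)²·(3jₘ)² = 5/1521
I = -1·√(0.00328731/4π) = -0.01617393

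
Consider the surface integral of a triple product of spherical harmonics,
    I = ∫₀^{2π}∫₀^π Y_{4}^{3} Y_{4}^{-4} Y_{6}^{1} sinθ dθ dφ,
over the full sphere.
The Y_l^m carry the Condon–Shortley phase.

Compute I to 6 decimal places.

0.065188

Checks pass: Σm=0; 14 even; l₃=6∈[0,8].
(2·4+1)(2·4+1)(2·6+1) = 1053
Δ: 2! 6! 6! / 15! → 1/1261260
sum: t=0:+1/4608 t=1:−1/1296 t=2:+1/4608 = -7/20736
3j²(4 4 6; 0 0 0) = Δ·Π!·Σ² = 20/1287  (sign -1)
sum: t=0:+1/172800 = 1/172800
3j²(4 4 6; 3 -4 1) = Δ·Π!·Σ² = 7/2145  (sign -1)
combine: 4πI² = 1053·20/1287·7/2145 = 84/1573
take √, sign +1: I = 0.06518840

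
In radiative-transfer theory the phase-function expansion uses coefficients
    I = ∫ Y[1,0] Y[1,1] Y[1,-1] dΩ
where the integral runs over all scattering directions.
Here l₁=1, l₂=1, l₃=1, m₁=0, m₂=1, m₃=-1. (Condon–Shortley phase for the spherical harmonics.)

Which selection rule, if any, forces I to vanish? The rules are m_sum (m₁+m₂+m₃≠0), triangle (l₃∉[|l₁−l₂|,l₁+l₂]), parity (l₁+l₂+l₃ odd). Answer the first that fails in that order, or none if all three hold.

parity

m₁+m₂+m₃ = 0 + 1 − 1 = 0  ✓
triangle: |1−1|=0 ≤ l₃=1 ≤ 1+1=2  ✓
parity: l₁+l₂+l₃ = 3 is odd  ✗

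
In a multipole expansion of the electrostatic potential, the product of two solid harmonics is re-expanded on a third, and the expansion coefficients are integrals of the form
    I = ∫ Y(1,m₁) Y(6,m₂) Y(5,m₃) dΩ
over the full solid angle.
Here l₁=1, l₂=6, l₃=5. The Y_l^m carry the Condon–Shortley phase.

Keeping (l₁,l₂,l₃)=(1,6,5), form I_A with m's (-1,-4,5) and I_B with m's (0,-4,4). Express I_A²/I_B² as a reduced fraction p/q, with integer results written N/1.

Same 1,6,5: normalisation and zero-m 3j drop out of the ratio.
A: Δ: 2! 0! 10! / 13! → 1/858; sum: t=2:+1/7257600 = 1/7257600; 3j²(1 6 5; -1 -4 5) = Δ·Π!·Σ² = 1/858  (sign +1)
B: Δ: 2! 0! 10! / 13! → 1/858; sum: t=1:−1/362880 = -1/362880; 3j²(1 6 5; 0 -4 4) = Δ·Π!·Σ² = 10/429  (sign +1)
I_A²/I_B² = (1/858)/(10/429) = 1/20

1/20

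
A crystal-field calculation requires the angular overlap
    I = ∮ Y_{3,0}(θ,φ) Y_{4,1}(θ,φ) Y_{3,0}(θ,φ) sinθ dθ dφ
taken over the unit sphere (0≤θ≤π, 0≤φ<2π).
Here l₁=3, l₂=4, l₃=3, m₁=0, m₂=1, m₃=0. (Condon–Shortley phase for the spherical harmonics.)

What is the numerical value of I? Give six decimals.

m-sum = 0 + 1 + 0 = 1 ≠ 0 ⇒ I = 0

0.000000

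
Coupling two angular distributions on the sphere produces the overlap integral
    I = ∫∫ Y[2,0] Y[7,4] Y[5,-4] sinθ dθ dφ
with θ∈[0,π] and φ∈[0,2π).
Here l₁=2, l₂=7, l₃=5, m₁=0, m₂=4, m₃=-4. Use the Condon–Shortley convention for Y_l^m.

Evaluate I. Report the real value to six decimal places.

0.145565

m-sum 0 ✓  L=14 even ✓  5≤5≤9 ✓
Π(2lᵢ+1) = 5×15×11 = 825
triangle coeff Δ(2,7,5) = 1/15015
Σ_t [2,2]: t=2:+1/57600 = 1/57600
(3j)²=21/715 [(2 7 5; 0 0 0)], sign=-1
Σ_t [2,2]: t=2:+1/1451520 = 1/1451520
(3j)²=1/91 [(2 7 5; 0 4 -4)], sign=-1
⇒ 4πI² = 45/169
I = (+1)√(45/169/(4π)) = 0.14556534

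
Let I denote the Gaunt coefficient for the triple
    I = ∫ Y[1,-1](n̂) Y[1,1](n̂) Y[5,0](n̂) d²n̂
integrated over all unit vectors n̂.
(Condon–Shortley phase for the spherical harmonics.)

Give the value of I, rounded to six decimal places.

triangle: need 0≤l₃≤2, have 5; I=0

0.000000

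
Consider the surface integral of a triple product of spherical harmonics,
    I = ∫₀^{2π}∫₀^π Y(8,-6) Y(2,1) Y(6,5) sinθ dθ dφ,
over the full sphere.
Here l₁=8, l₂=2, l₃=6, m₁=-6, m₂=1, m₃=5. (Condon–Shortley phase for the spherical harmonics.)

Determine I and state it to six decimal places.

0.228971

Checks pass: Σm=0; 16 even; l₃=6∈[6,10].
(2·8+1)(2·2+1)(2·6+1) = 1105
Δ: 4! 12! 0! / 17! → 1/30940
sum: t=2:+1/2073600 = 1/2073600
3j²(8 2 6; 0 0 0) = Δ·Π!·Σ² = 28/1105  (sign +1)
sum: t=3:−1/239500800 = -1/239500800
3j²(8 2 6; -6 1 5) = Δ·Π!·Σ² = 2/85  (sign +1)
combine: 4πI² = 1105·28/1105·2/85 = 56/85
take √, sign +1: I = 0.22897055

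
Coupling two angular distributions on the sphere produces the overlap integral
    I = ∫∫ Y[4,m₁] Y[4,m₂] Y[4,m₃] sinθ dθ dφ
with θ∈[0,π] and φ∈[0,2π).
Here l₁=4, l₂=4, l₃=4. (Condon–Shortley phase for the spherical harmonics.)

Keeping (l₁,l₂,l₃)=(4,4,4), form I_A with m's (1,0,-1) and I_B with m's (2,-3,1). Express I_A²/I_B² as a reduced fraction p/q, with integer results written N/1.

81/70

Shared (l₁,l₂,l₃)=(4,4,4): N and (l;000)² cancel in I_A²/I_B².
A: Δ = 4!·4!·4!/13! = 1/450450; Racah Σ t=0..3: t=0:+1/3456 t=1:−1/144 t=2:+1/96 t=3:−1/864 = 1/384; ⇒ 3j(4 4 4; 1 0 -1)² = 9/2002, sgn -1
B: Δ = 4!·4!·4!/13! = 1/450450; Racah Σ t=0..1: t=0:+1/576 t=1:−1/864 = 1/1728; ⇒ 3j(4 4 4; 2 -3 1)² = 5/1287, sgn -1
I_A²/I_B² = (9/2002)/(5/1287) = 81/70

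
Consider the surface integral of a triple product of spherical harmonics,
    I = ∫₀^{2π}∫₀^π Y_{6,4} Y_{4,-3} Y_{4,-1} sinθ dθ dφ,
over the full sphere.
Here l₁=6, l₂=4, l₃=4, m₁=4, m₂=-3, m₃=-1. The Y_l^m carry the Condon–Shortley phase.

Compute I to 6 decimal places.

m-sum 0 ✓  L=14 even ✓  2≤4≤10 ✓
Π(2lᵢ+1) = 13×9×9 = 1053
triangle coeff Δ(6,4,4) = 1/1261260
Σ_t [2,4]: t=2:+1/4608 t=3:−1/1296 t=4:+1/4608 = -7/20736
(3j)²=20/1287 [(6 4 4; 0 0 0)], sign=-1
Σ_t [0,1]: t=0:+1/34560 t=1:−1/28800 = -1/172800
(3j)²=1/1430 [(6 4 4; 4 -3 -1)], sign=+1
⇒ 4πI² = 18/1573
I = (-1)√(18/1573/(4π)) = -0.03017637

-0.030176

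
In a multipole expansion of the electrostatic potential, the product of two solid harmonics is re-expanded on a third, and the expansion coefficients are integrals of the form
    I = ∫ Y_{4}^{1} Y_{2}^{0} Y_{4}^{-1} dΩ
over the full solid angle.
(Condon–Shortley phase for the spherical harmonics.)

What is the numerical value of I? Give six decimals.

m-sum 0 ✓  L=10 even ✓  2≤4≤6 ✓
Π(2lᵢ+1) = 9×5×9 = 405
triangle coeff Δ(4,2,4) = 1/13860
Σ_t [0,2]: t=0:+1/192 t=1:−1/36 t=2:+1/192 = -5/288
(3j)²=20/693 [(4 2 4; 0 0 0)], sign=-1
Σ_t [0,2]: t=0:+1/144 t=1:−1/48 t=2:+1/480 = -17/1440
(3j)²=289/13860 [(4 2 4; 1 0 -1)], sign=+1
⇒ 4πI² = 1445/5929
I = (-1)√(1445/5929/(4π)) = -0.13926381

-0.139264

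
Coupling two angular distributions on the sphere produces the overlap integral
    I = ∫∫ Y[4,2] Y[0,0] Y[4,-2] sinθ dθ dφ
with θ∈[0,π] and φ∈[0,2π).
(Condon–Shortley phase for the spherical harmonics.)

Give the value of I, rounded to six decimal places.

Rules hold: Σm=0, L=8 even, 4≤4≤4.
N = 9·1·9 = 81
Δ = 0!·8!·0!/9! = 1/9
Racah Σ t=0..0: t=0:+1/576 = 1/576
⇒ 3j(4 0 4; 0 0 0)² = 1/9, sgn +1
Racah Σ t=0..0: t=0:+1/1440 = 1/1440
⇒ 3j(4 0 4; 2 0 -2)² = 1/9, sgn +1
4πI² = N·(3j₀)²·(3jₘ)² = 1/1
I = +1·√(1/4π) = 0.28209479

0.282095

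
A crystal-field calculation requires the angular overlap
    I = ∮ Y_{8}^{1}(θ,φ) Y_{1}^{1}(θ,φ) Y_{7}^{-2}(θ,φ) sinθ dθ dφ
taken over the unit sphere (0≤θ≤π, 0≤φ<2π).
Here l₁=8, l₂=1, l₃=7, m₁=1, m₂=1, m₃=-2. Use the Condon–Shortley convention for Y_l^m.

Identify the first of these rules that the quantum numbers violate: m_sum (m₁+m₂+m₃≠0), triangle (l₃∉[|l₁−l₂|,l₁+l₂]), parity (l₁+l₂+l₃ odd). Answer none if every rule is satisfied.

azimuthal sum: 1 + 1 − 2 = 0  ✓
7 ≤ 7 ≤ 9 (triangle on l)  ✓
L = 8 + 1 + 7 = 16 (even)  ✓

none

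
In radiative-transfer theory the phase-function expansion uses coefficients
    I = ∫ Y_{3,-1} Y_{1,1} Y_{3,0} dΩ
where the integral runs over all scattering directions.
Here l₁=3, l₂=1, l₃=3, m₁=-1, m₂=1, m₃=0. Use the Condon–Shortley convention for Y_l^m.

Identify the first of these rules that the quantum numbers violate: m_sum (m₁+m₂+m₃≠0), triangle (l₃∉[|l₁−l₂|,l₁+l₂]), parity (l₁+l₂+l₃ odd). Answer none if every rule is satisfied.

Σmᵢ = 0  ✓
l₃∈[|l₁−l₂|,l₁+l₂]=[2,4], have l₃=3  ✓
Σlᵢ = 7 ⇒ odd  ✗

parity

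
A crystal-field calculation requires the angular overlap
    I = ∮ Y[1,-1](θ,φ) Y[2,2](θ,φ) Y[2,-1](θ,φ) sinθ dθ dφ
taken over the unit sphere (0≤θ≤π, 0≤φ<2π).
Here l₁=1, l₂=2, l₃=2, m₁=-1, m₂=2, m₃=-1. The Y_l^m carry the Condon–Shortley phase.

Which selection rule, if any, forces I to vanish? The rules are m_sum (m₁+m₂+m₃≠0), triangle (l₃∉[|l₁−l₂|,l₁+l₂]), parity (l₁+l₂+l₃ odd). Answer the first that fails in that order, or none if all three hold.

Σmᵢ = 0  ✓
l₃∈[|l₁−l₂|,l₁+l₂]=[1,3], have l₃=2  ✓
Σlᵢ = 5 ⇒ odd  ✗

parity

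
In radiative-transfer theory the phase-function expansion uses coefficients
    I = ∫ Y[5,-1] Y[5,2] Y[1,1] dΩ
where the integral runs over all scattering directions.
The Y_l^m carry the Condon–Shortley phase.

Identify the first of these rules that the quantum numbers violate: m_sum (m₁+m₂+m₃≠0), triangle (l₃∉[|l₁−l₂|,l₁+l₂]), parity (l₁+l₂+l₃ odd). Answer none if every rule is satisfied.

m_sum

Σmᵢ = 2  ✗
l₃∈[|l₁−l₂|,l₁+l₂]=[0,10], have l₃=1
Σlᵢ = 11 ⇒ odd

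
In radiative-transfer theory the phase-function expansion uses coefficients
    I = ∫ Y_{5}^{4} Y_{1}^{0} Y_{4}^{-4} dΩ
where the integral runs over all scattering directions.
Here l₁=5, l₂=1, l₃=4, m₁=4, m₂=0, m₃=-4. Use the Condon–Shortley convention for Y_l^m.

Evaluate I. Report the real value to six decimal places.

0.147319

Rules hold: Σm=0, L=10 even, 4≤4≤6.
N = 11·3·9 = 297
Δ = 2!·8!·0!/11! = 1/495
Racah Σ t=1..1: t=1:−1/576 = -1/576
⇒ 3j(5 1 4; 0 0 0)² = 5/99, sgn -1
Racah Σ t=1..1: t=1:−1/40320 = -1/40320
⇒ 3j(5 1 4; 4 0 -4)² = 1/55, sgn -1
4πI² = N·(3j₀)²·(3jₘ)² = 3/11
I = +1·√(0.272727/4π) = 0.14731920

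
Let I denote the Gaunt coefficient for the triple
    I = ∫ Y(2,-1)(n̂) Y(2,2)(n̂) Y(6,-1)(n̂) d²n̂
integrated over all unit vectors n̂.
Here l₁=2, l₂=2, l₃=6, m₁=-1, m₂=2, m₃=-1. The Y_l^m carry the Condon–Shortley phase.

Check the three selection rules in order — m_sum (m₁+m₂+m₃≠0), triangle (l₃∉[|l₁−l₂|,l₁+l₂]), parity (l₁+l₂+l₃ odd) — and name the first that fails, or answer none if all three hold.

azimuthal sum: -1 + 2 − 1 = 0  ✓
0 ≤ 6 ≤ 4 (triangle on l)  ✗
L = 2 + 2 + 6 = 10 (even)

triangle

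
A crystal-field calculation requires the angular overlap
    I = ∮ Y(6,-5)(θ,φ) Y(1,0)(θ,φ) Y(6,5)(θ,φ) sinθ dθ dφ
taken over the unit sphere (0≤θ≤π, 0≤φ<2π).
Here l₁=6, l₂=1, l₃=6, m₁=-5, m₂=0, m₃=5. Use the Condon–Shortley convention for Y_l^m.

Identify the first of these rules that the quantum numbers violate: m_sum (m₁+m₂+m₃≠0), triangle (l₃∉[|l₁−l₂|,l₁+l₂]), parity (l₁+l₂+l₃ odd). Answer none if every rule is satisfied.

azimuthal sum: -5 + 0 + 5 = 0  ✓
5 ≤ 6 ≤ 7 (triangle on l)  ✓
L = 6 + 1 + 6 = 13 (odd)  ✗

parity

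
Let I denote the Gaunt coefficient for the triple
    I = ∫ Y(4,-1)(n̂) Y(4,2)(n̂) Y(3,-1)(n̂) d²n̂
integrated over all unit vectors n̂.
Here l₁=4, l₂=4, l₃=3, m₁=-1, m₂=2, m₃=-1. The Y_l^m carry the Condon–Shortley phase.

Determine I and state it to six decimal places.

0.000000

l₁+l₂+l₃=11 is odd: 3j(l;000)=0 ⇒ I=0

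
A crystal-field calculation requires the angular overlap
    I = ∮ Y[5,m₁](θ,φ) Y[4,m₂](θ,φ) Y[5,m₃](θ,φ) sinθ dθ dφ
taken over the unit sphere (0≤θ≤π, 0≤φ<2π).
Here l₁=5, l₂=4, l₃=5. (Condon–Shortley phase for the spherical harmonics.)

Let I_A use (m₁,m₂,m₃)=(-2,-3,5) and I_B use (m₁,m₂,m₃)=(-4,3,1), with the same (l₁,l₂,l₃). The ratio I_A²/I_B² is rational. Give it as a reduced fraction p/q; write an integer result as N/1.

Same 5,4,5: normalisation and zero-m 3j drop out of the ratio.
A: Δ: 4! 6! 4! / 15! → 1/3153150; sum: t=1:−1/103680 = -1/103680; 3j²(5 4 5; -2 -3 5) = Δ·Π!·Σ² = 7/429  (sign -1)
B: Δ: 4! 6! 4! / 15! → 1/3153150; sum: t=3:−1/103680 t=4:+1/17280 = 1/20736; 3j²(5 4 5; -4 3 1) = Δ·Π!·Σ² = 10/429  (sign +1)
I_A²/I_B² = (7/429)/(10/429) = 7/10

7/10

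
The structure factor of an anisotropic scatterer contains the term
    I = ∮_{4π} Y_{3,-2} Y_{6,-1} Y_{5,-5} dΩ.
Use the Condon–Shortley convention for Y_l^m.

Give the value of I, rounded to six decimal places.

0.000000

Σmᵢ = -8 ≠ 0, so the φ-integral vanishes; I = 0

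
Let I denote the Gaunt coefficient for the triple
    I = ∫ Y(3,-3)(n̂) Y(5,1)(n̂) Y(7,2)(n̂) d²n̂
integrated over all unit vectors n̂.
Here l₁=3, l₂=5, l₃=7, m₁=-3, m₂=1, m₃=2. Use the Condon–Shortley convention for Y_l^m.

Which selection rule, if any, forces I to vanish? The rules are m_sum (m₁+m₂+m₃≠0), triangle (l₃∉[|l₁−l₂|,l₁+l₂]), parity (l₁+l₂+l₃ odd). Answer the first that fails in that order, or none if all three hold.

m₁+m₂+m₃ = -3 + 1 + 2 = 0  ✓
triangle: |3−5|=2 ≤ l₃=7 ≤ 3+5=8  ✓
parity: l₁+l₂+l₃ = 15 is odd  ✗

parity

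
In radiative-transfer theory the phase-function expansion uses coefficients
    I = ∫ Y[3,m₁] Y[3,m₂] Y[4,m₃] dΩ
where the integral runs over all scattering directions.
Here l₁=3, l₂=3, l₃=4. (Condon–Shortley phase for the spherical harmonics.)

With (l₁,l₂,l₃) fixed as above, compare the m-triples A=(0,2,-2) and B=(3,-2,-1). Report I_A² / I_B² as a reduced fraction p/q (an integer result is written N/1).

Same 3,3,4: normalisation and zero-m 3j drop out of the ratio.
A: Δ: 2! 4! 4! / 11! → 1/34650; sum: t=1:−1/96 t=2:+1/72 = 1/288; 3j²(3 3 4; 0 2 -2) = Δ·Π!·Σ² = 1/462  (sign +1)
B: Δ: 2! 4! 4! / 11! → 1/34650; sum: t=0:+1/288 = 1/288; 3j²(3 3 4; 3 -2 -1) = Δ·Π!·Σ² = 5/231  (sign -1)
I_A²/I_B² = (1/462)/(5/231) = 1/10

1/10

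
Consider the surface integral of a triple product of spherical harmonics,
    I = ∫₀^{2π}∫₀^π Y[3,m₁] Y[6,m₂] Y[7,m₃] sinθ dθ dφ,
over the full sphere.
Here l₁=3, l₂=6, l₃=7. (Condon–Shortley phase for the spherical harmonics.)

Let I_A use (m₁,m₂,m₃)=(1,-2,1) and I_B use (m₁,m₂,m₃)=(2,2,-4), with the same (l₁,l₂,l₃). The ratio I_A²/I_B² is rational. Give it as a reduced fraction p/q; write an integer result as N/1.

Shared (l₁,l₂,l₃)=(3,6,7): N and (l;000)² cancel in I_A²/I_B².
A: Δ = 2!·4!·10!/17! = 1/2042040; Racah Σ t=0..2: t=0:+1/138240 t=1:−1/181440 t=2:+1/3870720 = 23/11612160; ⇒ 3j(3 6 7; 1 -2 1)² = 529/204204, sgn +1
B: Δ = 2!·4!·10!/17! = 1/2042040; Racah Σ t=0..1: t=0:+1/967680 t=1:−1/725760 = -1/2903040; ⇒ 3j(3 6 7; 2 2 -4)² = 5/3094, sgn +1
I_A²/I_B² = (529/204204)/(5/3094) = 529/330

529/330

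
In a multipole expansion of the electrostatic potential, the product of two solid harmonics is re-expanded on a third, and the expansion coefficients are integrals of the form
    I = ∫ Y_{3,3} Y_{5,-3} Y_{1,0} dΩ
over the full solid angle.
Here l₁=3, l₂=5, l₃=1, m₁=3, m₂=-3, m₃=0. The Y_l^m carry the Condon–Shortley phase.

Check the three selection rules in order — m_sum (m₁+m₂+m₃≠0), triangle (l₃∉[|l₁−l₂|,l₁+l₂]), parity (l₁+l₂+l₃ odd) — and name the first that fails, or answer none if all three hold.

m₁+m₂+m₃ = 3 − 3 + 0 = 0  ✓
triangle: |3−5|=2 ≤ l₃=1 ≤ 3+5=8  ✗
parity: l₁+l₂+l₃ = 9 is odd

triangle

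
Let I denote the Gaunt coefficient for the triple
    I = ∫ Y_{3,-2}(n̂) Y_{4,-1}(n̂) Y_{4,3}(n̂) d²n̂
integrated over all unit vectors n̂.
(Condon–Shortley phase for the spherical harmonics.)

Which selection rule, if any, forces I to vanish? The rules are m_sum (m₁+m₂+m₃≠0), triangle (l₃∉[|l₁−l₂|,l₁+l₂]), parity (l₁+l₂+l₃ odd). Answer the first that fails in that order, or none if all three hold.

Σmᵢ = 0  ✓
l₃∈[|l₁−l₂|,l₁+l₂]=[1,7], have l₃=4  ✓
Σlᵢ = 11 ⇒ odd  ✗

parity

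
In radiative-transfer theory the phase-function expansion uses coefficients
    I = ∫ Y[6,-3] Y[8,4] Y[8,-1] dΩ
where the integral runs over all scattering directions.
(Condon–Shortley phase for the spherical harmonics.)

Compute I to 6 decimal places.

m-sum 0 ✓  L=22 even ✓  2≤8≤14 ✓
Π(2lᵢ+1) = 13×17×17 = 3757
triangle coeff Δ(6,8,8) = 1/13742520792
Σ_t [0,6]: t=0:+1/41803776000 t=1:−1/435456000 t=2:+1/39813120 t=3:−1/18662400 t=4:+1/39813120 t=5:−1/435456000 t=6:+1/41803776000 = -11/1393459200
(3j)²=600/96577 [(6 8 8; 0 0 0)], sign=-1
Σ_t [3,6]: t=3:−1/9405849600 t=4:+1/464486400 t=5:−1/174182400 t=6:+1/447897600 = -11/7524679680
(3j)²=1375/193154 [(6 8 8; -3 4 -1)], sign=+1
⇒ 4πI² = 412500/2482597
I = (-1)√(412500/2482597/(4π)) = -0.11498837

-0.114988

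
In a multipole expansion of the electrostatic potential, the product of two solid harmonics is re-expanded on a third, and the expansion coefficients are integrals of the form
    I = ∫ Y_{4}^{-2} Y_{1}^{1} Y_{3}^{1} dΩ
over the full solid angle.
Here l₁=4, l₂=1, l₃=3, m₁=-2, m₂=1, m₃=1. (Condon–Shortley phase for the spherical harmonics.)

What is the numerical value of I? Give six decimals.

0.238414

m-sum 0 ✓  L=8 even ✓  3≤3≤5 ✓
Π(2lᵢ+1) = 9×3×7 = 189
triangle coeff Δ(4,1,3) = 1/252
Σ_t [1,1]: t=1:−1/36 = -1/36
(3j)²=4/63 [(4 1 3; 0 0 0)], sign=+1
Σ_t [2,2]: t=2:+1/96 = 1/96
(3j)²=5/84 [(4 1 3; -2 1 1)], sign=+1
⇒ 4πI² = 5/7
I = (+1)√(5/7/(4π)) = 0.23841361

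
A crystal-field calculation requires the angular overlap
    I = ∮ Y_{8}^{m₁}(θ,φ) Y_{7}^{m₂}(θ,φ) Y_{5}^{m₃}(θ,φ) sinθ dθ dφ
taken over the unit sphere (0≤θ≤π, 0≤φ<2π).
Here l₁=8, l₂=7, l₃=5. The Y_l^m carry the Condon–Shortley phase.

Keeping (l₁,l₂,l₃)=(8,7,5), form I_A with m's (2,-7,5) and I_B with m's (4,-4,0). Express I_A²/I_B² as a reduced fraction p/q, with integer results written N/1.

13/440

l's match ⇒ only the (l;m) 3-j factors differ between A and B.
A: triangle coeff Δ(8,7,5) = 1/814773960; Σ_t [0,0]: t=0:+1/62705664000 = 1/62705664000; (3j)²=1/3876 [(8 7 5; 2 -7 5)], sign=+1
B: triangle coeff Δ(8,7,5) = 1/814773960; Σ_t [0,3]: t=0:+1/1045094400 t=1:−1/52254720 t=2:+1/23224320 t=3:−1/87091200 = 1/74649600; (3j)²=110/12597 [(8 7 5; 4 -4 0)], sign=-1
I_A²/I_B² = (1/3876)/(110/12597) = 13/440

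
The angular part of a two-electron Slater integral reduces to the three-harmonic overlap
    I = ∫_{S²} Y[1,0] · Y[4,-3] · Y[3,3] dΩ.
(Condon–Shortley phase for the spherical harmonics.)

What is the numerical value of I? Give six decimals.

-0.162868

m-sum 0 ✓  L=8 even ✓  3≤3≤5 ✓
Π(2lᵢ+1) = 3×9×7 = 189
triangle coeff Δ(1,4,3) = 1/252
Σ_t [1,1]: t=1:−1/36 = -1/36
(3j)²=4/63 [(1 4 3; 0 0 0)], sign=+1
Σ_t [1,1]: t=1:−1/720 = -1/720
(3j)²=1/36 [(1 4 3; 0 -3 3)], sign=-1
⇒ 4πI² = 1/3
I = (-1)√(1/3/(4π)) = -0.16286750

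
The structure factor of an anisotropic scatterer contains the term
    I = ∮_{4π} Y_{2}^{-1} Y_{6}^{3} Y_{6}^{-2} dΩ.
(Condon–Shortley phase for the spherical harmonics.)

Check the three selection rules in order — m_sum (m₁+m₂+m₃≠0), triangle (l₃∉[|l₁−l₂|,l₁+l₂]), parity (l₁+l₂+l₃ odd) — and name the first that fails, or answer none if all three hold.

none

m₁+m₂+m₃ = -1 + 3 − 2 = 0  ✓
triangle: |2−6|=4 ≤ l₃=6 ≤ 2+6=8  ✓
parity: l₁+l₂+l₃ = 14 is even  ✓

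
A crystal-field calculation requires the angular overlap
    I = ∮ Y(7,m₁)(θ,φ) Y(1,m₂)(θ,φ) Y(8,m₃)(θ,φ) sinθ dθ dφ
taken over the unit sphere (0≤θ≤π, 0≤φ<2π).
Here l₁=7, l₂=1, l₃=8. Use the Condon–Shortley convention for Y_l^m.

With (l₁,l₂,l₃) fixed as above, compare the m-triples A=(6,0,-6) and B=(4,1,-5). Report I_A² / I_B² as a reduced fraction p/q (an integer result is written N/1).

14/39

l's match ⇒ only the (l;m) 3-j factors differ between A and B.
A: triangle coeff Δ(7,1,8) = 1/2040; Σ_t [0,0]: t=0:+1/6227020800 = 1/6227020800; (3j)²=7/510 [(7 1 8; 6 0 -6)], sign=+1
B: triangle coeff Δ(7,1,8) = 1/2040; Σ_t [0,0]: t=0:+1/479001600 = 1/479001600; (3j)²=13/340 [(7 1 8; 4 1 -5)], sign=-1
I_A²/I_B² = (7/510)/(13/340) = 14/39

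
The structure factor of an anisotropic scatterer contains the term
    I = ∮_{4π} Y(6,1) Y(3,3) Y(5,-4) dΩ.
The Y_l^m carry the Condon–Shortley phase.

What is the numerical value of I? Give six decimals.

0.072068

Rules hold: Σm=0, L=14 even, 3≤5≤9.
N = 13·7·11 = 1001
Δ = 4!·8!·2!/15! = 1/675675
Racah Σ t=1..3: t=1:−1/8640 t=2:+1/2304 t=3:−1/8640 = 7/34560
⇒ 3j(6 3 5; 0 0 0)² = 7/429, sgn -1
Racah Σ t=4..4: t=4:+1/241920 = 1/241920
⇒ 3j(6 3 5; 1 3 -4)² = 4/1001, sgn -1
4πI² = N·(3j₀)²·(3jₘ)² = 28/429
I = +1·√(0.0652681/4π) = 0.07206849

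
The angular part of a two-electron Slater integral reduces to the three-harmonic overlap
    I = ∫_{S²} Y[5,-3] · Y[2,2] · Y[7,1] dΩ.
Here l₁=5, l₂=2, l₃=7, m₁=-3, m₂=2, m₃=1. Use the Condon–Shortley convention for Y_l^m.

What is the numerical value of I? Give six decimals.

-0.043890

m-sum 0 ✓  L=14 even ✓  3≤7≤7 ✓
Π(2lᵢ+1) = 11×5×15 = 825
triangle coeff Δ(5,2,7) = 1/15015
Σ_t [0,0]: t=0:+1/57600 = 1/57600
(3j)²=21/715 [(5 2 7; 0 0 0)], sign=-1
Σ_t [0,0]: t=0:+1/1935360 = 1/1935360
(3j)²=1/1001 [(5 2 7; -3 2 1)], sign=+1
⇒ 4πI² = 45/1859
I = (-1)√(45/1859/(4π)) = -0.04388960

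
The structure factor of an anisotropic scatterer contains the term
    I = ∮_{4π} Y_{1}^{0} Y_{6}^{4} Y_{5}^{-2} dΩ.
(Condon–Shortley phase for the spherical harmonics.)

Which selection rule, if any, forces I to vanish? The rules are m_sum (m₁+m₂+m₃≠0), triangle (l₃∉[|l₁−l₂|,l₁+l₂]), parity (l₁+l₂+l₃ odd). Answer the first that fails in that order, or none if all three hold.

m_sum

m₁+m₂+m₃ = 0 + 4 − 2 = 2  ✗
triangle: |1−6|=5 ≤ l₃=5 ≤ 1+6=7
parity: l₁+l₂+l₃ = 12 is even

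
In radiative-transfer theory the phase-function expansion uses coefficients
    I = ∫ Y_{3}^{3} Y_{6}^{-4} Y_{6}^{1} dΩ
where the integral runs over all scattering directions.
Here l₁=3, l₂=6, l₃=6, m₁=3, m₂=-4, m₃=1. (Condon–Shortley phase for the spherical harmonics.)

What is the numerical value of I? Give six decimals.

0.000000

L=15 odd ⇒ parity kills the (l;000) factor ⇒ I = 0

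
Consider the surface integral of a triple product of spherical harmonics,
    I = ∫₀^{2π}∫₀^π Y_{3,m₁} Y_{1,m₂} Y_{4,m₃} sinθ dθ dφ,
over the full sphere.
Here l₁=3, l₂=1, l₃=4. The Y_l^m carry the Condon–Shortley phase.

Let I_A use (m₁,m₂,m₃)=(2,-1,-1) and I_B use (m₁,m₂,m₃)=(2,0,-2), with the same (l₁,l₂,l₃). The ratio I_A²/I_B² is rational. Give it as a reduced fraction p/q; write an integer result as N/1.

1/4

l's match ⇒ only the (l;m) 3-j factors differ between A and B.
A: triangle coeff Δ(3,1,4) = 1/252; Σ_t [0,0]: t=0:+1/240 = 1/240; (3j)²=1/84 [(3 1 4; 2 -1 -1)], sign=-1
B: triangle coeff Δ(3,1,4) = 1/252; Σ_t [0,0]: t=0:+1/120 = 1/120; (3j)²=1/21 [(3 1 4; 2 0 -2)], sign=+1
I_A²/I_B² = (1/84)/(1/21) = 1/4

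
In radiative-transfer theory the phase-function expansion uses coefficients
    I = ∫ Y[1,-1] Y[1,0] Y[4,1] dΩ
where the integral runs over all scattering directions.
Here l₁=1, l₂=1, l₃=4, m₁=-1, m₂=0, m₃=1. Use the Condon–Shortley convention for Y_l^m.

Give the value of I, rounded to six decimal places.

0.000000

l₃=4 ∉ [0,2] — triangle fails ⇒ I = 0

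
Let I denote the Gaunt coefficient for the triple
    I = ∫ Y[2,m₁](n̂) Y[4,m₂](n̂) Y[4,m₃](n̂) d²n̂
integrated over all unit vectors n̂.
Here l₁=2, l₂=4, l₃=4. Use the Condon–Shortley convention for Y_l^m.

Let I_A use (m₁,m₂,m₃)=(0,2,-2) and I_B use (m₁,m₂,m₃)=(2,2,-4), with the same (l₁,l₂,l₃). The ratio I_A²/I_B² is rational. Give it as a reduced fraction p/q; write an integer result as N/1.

8/21

Same 2,4,4: normalisation and zero-m 3j drop out of the ratio.
A: Δ: 2! 2! 6! / 11! → 1/13860; sum: t=0:+1/2880 t=1:−1/120 t=2:+1/192 = -1/360; 3j²(2 4 4; 0 2 -2) = Δ·Π!·Σ² = 16/3465  (sign -1)
B: Δ: 2! 2! 6! / 11! → 1/13860; sum: t=0:+1/2880 = 1/2880; 3j²(2 4 4; 2 2 -4) = Δ·Π!·Σ² = 2/165  (sign +1)
I_A²/I_B² = (16/3465)/(2/165) = 8/21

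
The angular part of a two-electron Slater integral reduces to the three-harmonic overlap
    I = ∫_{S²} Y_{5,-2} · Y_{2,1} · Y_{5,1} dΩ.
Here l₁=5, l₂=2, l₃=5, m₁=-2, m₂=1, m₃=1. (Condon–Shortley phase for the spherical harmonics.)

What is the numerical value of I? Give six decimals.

0.104819

m-sum 0 ✓  L=12 even ✓  3≤5≤7 ✓
Π(2lᵢ+1) = 11×5×11 = 605
triangle coeff Δ(5,2,5) = 1/38610
Σ_t [0,2]: t=0:+1/2880 t=1:−1/576 t=2:+1/2880 = -1/960
(3j)²=10/429 [(5 2 5; 0 0 0)], sign=+1
Σ_t [1,2]: t=1:−1/2880 t=2:+1/1440 = 1/2880
(3j)²=7/715 [(5 2 5; -2 1 1)], sign=+1
⇒ 4πI² = 70/507
I = (+1)√(70/507/(4π)) = 0.10481902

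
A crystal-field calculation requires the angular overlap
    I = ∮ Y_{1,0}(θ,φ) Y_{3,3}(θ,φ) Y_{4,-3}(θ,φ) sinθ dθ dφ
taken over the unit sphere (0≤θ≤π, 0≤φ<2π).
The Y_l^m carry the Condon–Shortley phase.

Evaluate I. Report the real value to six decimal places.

Rules hold: Σm=0, L=8 even, 2≤4≤4.
N = 3·7·9 = 189
Δ = 0!·2!·6!/9! = 1/252
Racah Σ t=0..0: t=0:+1/36 = 1/36
⇒ 3j(1 3 4; 0 0 0)² = 4/63, sgn +1
Racah Σ t=0..0: t=0:+1/720 = 1/720
⇒ 3j(1 3 4; 0 3 -3)² = 1/36, sgn -1
4πI² = N·(3j₀)²·(3jₘ)² = 1/3
I = -1·√(0.333333/4π) = -0.16286750

-0.162868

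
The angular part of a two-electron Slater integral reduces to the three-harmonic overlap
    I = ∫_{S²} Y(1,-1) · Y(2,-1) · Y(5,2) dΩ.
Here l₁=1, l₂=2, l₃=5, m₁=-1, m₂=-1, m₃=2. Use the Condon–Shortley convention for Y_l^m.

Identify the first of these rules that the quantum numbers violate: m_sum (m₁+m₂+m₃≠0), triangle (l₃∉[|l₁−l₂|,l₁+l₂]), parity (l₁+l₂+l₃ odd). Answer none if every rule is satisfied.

Σmᵢ = 0  ✓
l₃∈[|l₁−l₂|,l₁+l₂]=[1,3], have l₃=5  ✗
Σlᵢ = 8 ⇒ even

triangle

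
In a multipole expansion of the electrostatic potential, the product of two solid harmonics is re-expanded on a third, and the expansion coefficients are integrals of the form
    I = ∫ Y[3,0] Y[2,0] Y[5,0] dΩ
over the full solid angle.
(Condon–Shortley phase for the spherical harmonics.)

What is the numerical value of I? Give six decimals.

0.239615

m-sum 0 ✓  L=10 even ✓  1≤5≤5 ✓
Π(2lᵢ+1) = 7×5×11 = 385
triangle coeff Δ(3,2,5) = 1/2310
Σ_t [0,0]: t=0:+1/144 = 1/144
(3j)²=10/231 [(3 2 5; 0 0 0)], sign=-1
(m-triple is (0,0,0) — same symbol as above.)
⇒ 4πI² = 500/693
I = (+1)√(500/693/(4π)) = 0.23961470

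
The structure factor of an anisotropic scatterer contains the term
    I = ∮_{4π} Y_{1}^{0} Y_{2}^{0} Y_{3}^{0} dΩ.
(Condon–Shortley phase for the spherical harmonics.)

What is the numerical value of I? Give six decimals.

Checks pass: Σm=0; 6 even; l₃=3∈[1,3].
(2·1+1)(2·2+1)(2·3+1) = 105
Δ: 0! 2! 4! / 7! → 1/105
sum: t=0:+1/4 = 1/4
3j²(1 2 3; 0 0 0) = Δ·Π!·Σ² = 3/35  (sign -1)
(m-triple is (0,0,0) — same symbol as above.)
combine: 4πI² = 105·3/35·3/35 = 27/35
take √, sign +1: I = 0.24776670

0.247767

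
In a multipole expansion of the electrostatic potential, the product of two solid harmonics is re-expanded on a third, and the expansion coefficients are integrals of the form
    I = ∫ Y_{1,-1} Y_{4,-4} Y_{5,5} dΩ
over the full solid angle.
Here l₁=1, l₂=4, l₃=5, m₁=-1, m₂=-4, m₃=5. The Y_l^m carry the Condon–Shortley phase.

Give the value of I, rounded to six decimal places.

Checks pass: Σm=0; 10 even; l₃=5∈[3,5].
(2·1+1)(2·4+1)(2·5+1) = 297
Δ: 0! 2! 8! / 11! → 1/495
sum: t=0:+1/576 = 1/576
3j²(1 4 5; 0 0 0) = Δ·Π!·Σ² = 5/99  (sign -1)
sum: t=0:+1/80640 = 1/80640
3j²(1 4 5; -1 -4 5) = Δ·Π!·Σ² = 1/11  (sign +1)
combine: 4πI² = 297·5/99·1/11 = 15/11
take √, sign -1: I = -0.32941575

-0.329416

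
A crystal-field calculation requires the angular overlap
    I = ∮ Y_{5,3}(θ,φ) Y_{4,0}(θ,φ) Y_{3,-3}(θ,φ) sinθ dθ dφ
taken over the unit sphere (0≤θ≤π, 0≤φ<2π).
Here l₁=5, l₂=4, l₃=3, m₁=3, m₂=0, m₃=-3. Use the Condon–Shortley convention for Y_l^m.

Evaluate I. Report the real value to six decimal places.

Rules hold: Σm=0, L=12 even, 1≤3≤9.
N = 11·9·7 = 693
Δ = 6!·4!·2!/13! = 1/180180
Racah Σ t=2..4: t=2:+1/576 t=3:−1/144 t=4:+1/576 = -1/288
⇒ 3j(5 4 3; 0 0 0)² = 20/1001, sgn +1
Racah Σ t=2..2: t=2:+1/2304 = 1/2304
⇒ 3j(5 4 3; 3 0 -3)² = 5/143, sgn +1
4πI² = N·(3j₀)²·(3jₘ)² = 900/1859
I = +1·√(0.484131/4π) = 0.19628026

0.196280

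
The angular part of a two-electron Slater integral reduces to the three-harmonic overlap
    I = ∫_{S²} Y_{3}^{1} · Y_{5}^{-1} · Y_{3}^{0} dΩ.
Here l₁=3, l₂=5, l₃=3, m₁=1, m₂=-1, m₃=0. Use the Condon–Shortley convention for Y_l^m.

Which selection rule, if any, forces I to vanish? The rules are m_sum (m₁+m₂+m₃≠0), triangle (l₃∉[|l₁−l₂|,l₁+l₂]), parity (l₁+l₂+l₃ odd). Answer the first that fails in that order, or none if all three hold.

parity

m₁+m₂+m₃ = 1 − 1 + 0 = 0  ✓
triangle: |3−5|=2 ≤ l₃=3 ≤ 3+5=8  ✓
parity: l₁+l₂+l₃ = 11 is odd  ✗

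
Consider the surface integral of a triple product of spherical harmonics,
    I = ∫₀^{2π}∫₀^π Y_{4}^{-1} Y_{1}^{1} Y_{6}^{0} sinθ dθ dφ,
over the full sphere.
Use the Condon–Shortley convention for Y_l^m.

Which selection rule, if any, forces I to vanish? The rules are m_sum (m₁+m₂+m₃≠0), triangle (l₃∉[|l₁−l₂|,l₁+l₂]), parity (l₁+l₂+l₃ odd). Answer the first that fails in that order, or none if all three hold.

azimuthal sum: -1 + 1 + 0 = 0  ✓
3 ≤ 6 ≤ 5 (triangle on l)  ✗
L = 4 + 1 + 6 = 11 (odd)

triangle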